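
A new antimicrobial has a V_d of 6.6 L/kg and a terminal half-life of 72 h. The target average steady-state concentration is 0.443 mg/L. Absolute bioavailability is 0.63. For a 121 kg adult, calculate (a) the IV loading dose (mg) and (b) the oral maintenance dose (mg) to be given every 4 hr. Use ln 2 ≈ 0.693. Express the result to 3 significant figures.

Total Vd = 6.6 × 121 = 798.6 L
LD = Vd × C = 798.6 × 0.443 = 353.8 mg
CL = 0.693 × Vd / t½ = 0.693 × 798.6 / 72 = 7.687 L/h
D = CL × Css × τ / F = 7.687 × 0.443 × 4 / 0.63 = 21.62 mg

(a) 354 mg; (b) 21.6 mg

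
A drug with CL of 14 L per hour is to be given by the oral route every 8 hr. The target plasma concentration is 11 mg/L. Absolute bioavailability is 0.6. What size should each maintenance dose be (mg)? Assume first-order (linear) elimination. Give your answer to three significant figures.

2050 mg

D = CL × Css × τ / F = 14.00 × 11 × 8 / 0.6 = 2053 mg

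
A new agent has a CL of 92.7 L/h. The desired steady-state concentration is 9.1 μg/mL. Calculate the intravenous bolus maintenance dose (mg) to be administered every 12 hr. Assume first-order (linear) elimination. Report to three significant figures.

10100 mg

D = CL × Css × τ = 92.70 × 9.1 × 12 = 10120 mg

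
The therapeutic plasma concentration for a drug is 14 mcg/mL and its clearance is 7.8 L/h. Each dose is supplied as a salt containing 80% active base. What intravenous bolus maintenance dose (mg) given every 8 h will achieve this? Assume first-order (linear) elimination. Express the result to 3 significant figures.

D = CL × Css × τ / S = 7.800 × 14 × 8 / 0.8 = 1092 mg

1090 mg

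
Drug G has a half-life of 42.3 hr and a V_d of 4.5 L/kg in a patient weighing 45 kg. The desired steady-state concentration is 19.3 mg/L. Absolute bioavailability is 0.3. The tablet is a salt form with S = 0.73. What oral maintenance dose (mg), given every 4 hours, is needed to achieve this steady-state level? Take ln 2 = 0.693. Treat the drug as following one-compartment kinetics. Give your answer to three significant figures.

1170 mg

Vd = 4.5 L/kg × 45 kg = 202.5 L
k = 0.693/42.3 = 0.01638 h⁻¹, so CL = k·Vd = 0.01638 × 202.5 = 3.317 L/h
D = CL × Css × τ / F / S = 3.317 × 19.3 × 4 / 0.3 / 0.73 = 1169 mg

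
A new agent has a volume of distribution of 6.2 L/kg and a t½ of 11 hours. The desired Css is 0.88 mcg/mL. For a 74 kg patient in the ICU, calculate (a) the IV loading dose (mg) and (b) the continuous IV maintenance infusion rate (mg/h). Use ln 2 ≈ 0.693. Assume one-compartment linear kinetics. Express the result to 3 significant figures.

Vd(total) = 74 kg × 6.2 L/kg = 458.8 L
LD = Vd × C = 458.8 × 0.88 = 403.7 mg
CL = 0.693 × Vd / t½ = 0.693 × 458.8 / 11 = 28.90 L/h
Infusion rate = CL × Css = 28.90 × 0.88 = 25.43 mg/h

(a) 404 mg; (b) 25.4 mg/h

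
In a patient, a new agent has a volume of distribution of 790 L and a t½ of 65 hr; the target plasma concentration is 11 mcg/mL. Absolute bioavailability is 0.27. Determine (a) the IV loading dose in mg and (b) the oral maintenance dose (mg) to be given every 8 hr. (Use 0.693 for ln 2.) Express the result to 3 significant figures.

LD = Vd × C = 790.0 × 11 = 8690 mg
CL = 0.693 × Vd / t½ = 0.693 × 790.0 / 65 = 8.423 L/h
D = CL × Css × τ / F = 8.423 × 11 × 8 / 0.27 = 2745 mg

(a) 8690 mg; (b) 2750 mg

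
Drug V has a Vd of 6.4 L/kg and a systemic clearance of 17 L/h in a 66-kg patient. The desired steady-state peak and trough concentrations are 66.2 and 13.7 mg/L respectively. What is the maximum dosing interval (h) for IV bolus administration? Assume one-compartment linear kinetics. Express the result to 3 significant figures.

Total Vd = 6.4 × 66 = 422.4 L
k = CL / Vd = 17.00 / 422.4 = 0.04025 h⁻¹
Between IV bolus doses, concentration decays as C = C₀·e^(−kτ), so C_peak/C_trough = e^(kτ).
τ_max = ln(C_peak/C_trough) / k = ln(66.2/13.7) / 0.04025 = 1.575 / 0.04025 = 39.13 h

39.1 h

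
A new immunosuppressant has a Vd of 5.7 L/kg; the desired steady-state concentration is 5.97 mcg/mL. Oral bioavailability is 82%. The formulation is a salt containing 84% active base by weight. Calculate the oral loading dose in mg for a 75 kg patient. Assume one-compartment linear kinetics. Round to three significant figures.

3710 mg

Total Vd = 5.7 × 75 = 427.5 L
LD = Vd × C / F / S = 427.5 × 5.970 / 0.82 / 0.84 = 3705 mg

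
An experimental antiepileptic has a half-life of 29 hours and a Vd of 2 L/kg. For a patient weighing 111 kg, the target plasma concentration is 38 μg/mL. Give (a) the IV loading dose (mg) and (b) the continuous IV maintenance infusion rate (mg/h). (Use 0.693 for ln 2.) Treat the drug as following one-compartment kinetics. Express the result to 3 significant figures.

Vd = 2 L/kg × 111 kg = 222.0 L
LD = Vd × C = 222.0 × 38 = 8436 mg
CL = 0.693 × Vd / t½ = 0.693 × 222.0 / 29 = 5.305 L/h
Infusion rate = CL × Css = 5.305 × 38 = 201.6 mg/h

(a) 8440 mg; (b) 202 mg/h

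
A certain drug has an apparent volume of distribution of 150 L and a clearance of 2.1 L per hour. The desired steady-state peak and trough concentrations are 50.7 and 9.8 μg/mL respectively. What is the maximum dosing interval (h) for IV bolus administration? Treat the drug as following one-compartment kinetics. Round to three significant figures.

117 h

k = CL / Vd = 2.100 / 150.0 = 0.01400 h⁻¹
Between IV bolus doses, concentration decays as C = C₀·e^(−kτ), so C_peak/C_trough = e^(kτ).
τ_max = ln(C_peak/C_trough) / k = ln(50.7/9.8) / 0.01400 = 1.644 / 0.01400 = 117.4 h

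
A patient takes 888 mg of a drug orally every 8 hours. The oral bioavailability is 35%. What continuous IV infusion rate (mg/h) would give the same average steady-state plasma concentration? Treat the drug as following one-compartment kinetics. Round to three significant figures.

Equivalent systemic input: infusion rate = F·D/τ.
Rate = 0.35 × 888 / 8 = 38.85 mg/h

38.9 mg/h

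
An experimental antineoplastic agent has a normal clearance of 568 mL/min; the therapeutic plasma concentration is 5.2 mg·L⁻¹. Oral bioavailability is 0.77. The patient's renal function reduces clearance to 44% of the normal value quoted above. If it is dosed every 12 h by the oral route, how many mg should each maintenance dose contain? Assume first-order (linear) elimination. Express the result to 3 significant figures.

1220 mg

CL = 568 mL/min = 568 × 0.06 = 34.08 L/h
Patient clearance = 0.44 × 34.08 = 15.00 L/h
D = CL × Css × τ / F = 15.00 × 5.2 × 12 / 0.77 = 1216 mg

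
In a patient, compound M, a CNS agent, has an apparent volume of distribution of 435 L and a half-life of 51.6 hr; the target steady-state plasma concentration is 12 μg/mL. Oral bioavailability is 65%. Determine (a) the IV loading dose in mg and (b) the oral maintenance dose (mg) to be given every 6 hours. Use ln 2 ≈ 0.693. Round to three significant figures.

LD = Vd × C = 435.0 × 12 = 5220 mg
CL = 0.693 × Vd / t½ = 0.693 × 435.0 / 51.6 = 5.842 L/h
D = CL × Css × τ / F = 5.842 × 12 × 6 / 0.65 = 647.1 mg

(a) 5220 mg; (b) 647 mg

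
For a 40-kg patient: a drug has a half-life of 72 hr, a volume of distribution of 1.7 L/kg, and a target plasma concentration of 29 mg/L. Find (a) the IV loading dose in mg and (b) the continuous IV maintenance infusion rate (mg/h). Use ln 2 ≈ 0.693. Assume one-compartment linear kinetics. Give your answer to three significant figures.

Total Vd = 1.7 × 40 = 68.00 L
LD = Vd × C = 68.00 × 29 = 1972 mg
CL = 0.693 × Vd / t½ = 0.693 × 68.00 / 72 = 0.6545 L/h
Infusion rate = CL × Css = 0.6545 × 29 = 18.98 mg/h

(a) 1970 mg; (b) 19.0 mg/h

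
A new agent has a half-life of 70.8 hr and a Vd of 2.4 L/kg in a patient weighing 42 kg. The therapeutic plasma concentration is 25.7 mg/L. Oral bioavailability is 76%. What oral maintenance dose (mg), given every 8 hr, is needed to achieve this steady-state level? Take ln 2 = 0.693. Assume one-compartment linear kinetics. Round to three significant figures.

Vd = 2.4 L/kg × 42 kg = 100.8 L
CL = ln 2 · Vd / t½ = 0.693 × 100.8 / 70.8 = 0.9866 L/h
D = CL × Css × τ / F = 0.9866 × 25.7 × 8 / 0.76 = 266.9 mg

267 mg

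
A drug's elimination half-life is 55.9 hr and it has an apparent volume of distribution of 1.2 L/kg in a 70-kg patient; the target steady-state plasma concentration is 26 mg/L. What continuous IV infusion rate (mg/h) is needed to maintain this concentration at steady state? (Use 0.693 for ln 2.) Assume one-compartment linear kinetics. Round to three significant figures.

27.1 mg/h

Vd = 1.2 L/kg × 70 kg = 84.00 L
CL = ln 2 · Vd / t½ = 0.693 × 84.00 / 55.9 = 1.041 L/h
Infusion rate = CL × Css = 1.041 × 26 = 27.07 mg/h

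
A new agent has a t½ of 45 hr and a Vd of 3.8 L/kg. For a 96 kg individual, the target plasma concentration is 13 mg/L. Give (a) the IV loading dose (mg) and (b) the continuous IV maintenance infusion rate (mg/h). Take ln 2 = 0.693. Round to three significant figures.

(a) 4740 mg; (b) 73.0 mg/h

Vd(total) = 96 kg × 3.8 L/kg = 364.8 L
LD = Vd × C = 364.8 × 13 = 4742 mg
CL = 0.693 × Vd / t½ = 0.693 × 364.8 / 45 = 5.618 L/h
Infusion rate = CL × Css = 5.618 × 13 = 73.03 mg/h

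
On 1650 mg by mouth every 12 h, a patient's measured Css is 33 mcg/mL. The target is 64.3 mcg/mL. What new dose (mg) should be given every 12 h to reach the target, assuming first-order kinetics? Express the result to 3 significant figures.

With linear kinetics, Css is proportional to dose rate (D/τ) at fixed clearance.
D₂ = D₁ × (Css,target / Css,current) = 1650 × 64.3/33 = 3215 mg

3220 mg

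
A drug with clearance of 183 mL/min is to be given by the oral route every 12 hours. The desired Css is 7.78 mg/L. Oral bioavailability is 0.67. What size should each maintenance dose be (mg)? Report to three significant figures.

1530 mg

CL = 183 mL/min × 60/1000 = 10.98 L/h
D = CL × Css × τ / F = 10.98 × 7.78 × 12 / 0.67 = 1530 mg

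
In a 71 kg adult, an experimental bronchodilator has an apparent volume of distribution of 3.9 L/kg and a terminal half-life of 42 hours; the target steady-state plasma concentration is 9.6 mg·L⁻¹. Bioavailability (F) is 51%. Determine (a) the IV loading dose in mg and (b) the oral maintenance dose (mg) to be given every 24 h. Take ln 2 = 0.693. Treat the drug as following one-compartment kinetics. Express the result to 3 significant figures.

(a) 2660 mg; (b) 2060 mg

Vd(total) = 71 kg × 3.9 L/kg = 276.9 L
LD = Vd × C = 276.9 × 9.6 = 2658 mg
CL = 0.693 × Vd / t½ = 0.693 × 276.9 / 42 = 4.569 L/h
D = CL × Css × τ / F = 4.569 × 9.6 × 24 / 0.51 = 2064 mg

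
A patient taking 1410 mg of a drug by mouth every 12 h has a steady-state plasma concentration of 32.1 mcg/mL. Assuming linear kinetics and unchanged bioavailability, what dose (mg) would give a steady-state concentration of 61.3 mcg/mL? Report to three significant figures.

For first-order elimination, Css ∝ F·D/(CL·τ); F and CL are unchanged, so Css ∝ D/τ.
D₂ = D₁ × (Css,target / Css,current) = 1410 × 61.3/32.1 = 2693 mg

2690 mg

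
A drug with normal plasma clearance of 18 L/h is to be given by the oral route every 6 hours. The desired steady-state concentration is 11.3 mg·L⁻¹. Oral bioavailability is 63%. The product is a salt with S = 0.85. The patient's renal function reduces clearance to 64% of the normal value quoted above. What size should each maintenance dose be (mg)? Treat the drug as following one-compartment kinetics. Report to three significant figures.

1460 mg

Patient clearance = 0.64 × 18.00 = 11.52 L/h
D = CL × Css × τ / F / S = 11.52 × 11.3 × 6 / 0.63 / 0.85 = 1459 mg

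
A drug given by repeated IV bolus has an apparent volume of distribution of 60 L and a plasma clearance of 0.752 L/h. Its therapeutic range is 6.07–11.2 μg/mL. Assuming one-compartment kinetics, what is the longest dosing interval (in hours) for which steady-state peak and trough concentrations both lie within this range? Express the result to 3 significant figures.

k = CL / Vd = 0.7520 / 60.00 = 0.01253 h⁻¹
Between IV bolus doses, concentration decays as C = C₀·e^(−kτ), so C_peak/C_trough = e^(kτ).
τ_max = ln(C_peak/C_trough) / k = ln(11.2/6.07) / 0.01253 = 0.6126 / 0.01253 = 48.89 h

48.9 h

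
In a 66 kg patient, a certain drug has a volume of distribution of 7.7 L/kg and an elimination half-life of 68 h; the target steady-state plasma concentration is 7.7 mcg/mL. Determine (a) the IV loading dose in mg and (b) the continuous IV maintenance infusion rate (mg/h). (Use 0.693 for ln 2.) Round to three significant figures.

(a) 3910 mg; (b) 39.9 mg/h

Total Vd = 7.7 × 66 = 508.2 L
LD = Vd × C = 508.2 × 7.7 = 3913 mg
CL = 0.693 × Vd / t½ = 0.693 × 508.2 / 68 = 5.179 L/h
Infusion rate = CL × Css = 5.179 × 7.7 = 39.88 mg/h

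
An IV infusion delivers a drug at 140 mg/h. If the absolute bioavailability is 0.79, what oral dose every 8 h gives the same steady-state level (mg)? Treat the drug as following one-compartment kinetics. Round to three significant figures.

To maintain the same Css, the systemic dosing rate must be unchanged: F·D/τ = infusion rate.
D = rate × τ / F = 140 × 8 / 0.79 = 1418 mg

1420 mg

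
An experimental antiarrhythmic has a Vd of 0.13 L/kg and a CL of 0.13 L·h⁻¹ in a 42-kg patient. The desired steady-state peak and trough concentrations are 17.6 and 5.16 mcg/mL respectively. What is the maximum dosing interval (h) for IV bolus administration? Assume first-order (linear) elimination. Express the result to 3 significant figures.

51.5 h

Total Vd = 0.13 × 42 = 5.460 L
k = CL / Vd = 0.1300 / 5.460 = 0.02381 h⁻¹
Between IV bolus doses, concentration decays as C = C₀·e^(−kτ), so C_peak/C_trough = e^(kτ).
τ_max = ln(C_peak/C_trough) / k = ln(17.6/5.16) / 0.02381 = 1.227 / 0.02381 = 51.53 h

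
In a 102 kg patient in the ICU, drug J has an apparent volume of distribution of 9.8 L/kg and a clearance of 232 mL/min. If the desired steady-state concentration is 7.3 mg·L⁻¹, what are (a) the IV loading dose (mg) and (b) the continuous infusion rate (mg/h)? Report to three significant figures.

Vd = 9.8 L/kg × 102 kg = 999.6 L
Loading dose = Vd × C = 999.6 × 7.3 = 7297 mg
CL = 232 mL/min × 60/1000 = 13.92 L/h
Infusion rate = 13.92 L/h × 7.3 mg/L = 101.6 mg/h

(a) 7300 mg; (b) 102 mg/h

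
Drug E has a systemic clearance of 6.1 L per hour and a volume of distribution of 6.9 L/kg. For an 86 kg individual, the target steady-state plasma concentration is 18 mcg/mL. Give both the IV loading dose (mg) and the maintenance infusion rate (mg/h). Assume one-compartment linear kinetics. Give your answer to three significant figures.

Vd = 6.9 L/kg × 86 kg = 593.4 L
LD = Vd · C_target = 593.4 × 18 = 10680 mg
Infusion rate = 6.100 L/h × 18 mg/L = 109.8 mg/h

(a) 10700 mg; (b) 110 mg/h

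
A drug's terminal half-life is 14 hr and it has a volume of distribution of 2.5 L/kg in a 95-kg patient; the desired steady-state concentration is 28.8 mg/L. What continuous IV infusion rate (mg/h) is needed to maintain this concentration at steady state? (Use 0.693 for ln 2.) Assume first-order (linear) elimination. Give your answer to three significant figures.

339 mg/h

Vd = 2.5 L/kg × 95 kg = 237.5 L
k = 0.693/14 = 0.04950 h⁻¹, so CL = k·Vd = 0.04950 × 237.5 = 11.76 L/h
Infusion rate = CL × Css = 11.76 × 28.8 = 338.7 mg/h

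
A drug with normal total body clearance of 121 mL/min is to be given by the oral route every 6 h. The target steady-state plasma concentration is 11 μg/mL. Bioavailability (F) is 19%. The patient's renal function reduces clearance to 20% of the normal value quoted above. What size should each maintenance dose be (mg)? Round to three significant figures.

CL = 121 mL/min × 60/1000 = 7.260 L/h
Patient clearance = 0.2 × 7.260 = 1.452 L/h
D = CL × Css × τ / F = 1.452 × 11 × 6 / 0.19 = 504.4 mg

504 mg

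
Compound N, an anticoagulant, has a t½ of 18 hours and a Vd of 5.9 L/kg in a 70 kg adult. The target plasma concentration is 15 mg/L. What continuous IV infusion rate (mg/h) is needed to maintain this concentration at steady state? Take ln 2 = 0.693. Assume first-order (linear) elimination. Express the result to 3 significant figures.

239 mg/h

Vd = 5.9 L/kg × 70 kg = 413.0 L
k = 0.693/18 = 0.03850 h⁻¹, so CL = k·Vd = 0.03850 × 413.0 = 15.90 L/h
Infusion rate = CL × Css = 15.90 × 15 = 238.5 mg/h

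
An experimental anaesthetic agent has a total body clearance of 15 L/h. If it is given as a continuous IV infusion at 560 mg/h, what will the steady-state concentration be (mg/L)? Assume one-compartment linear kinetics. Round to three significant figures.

37.3 mg/L

Css = rate / CL = 560 / 15.00 = 37.33 mg/L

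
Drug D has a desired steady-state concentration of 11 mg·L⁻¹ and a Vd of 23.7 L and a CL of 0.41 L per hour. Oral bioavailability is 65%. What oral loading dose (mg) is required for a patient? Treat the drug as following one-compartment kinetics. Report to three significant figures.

LD = Vd × C / F = 23.70 × 11.00 / 0.65 = 401.1 mg

401 mg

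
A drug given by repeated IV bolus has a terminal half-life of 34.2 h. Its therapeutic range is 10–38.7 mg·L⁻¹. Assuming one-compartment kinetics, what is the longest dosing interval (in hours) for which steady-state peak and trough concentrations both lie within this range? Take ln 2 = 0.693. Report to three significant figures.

k = 0.693 / t½ = 0.693 / 34.2 = 0.02026 h⁻¹
Between IV bolus doses, concentration decays as C = C₀·e^(−kτ), so C_peak/C_trough = e^(kτ).
τ_max = ln(C_peak/C_trough) / k = ln(38.7/10) / 0.02026 = 1.353 / 0.02026 = 66.78 h

66.8 h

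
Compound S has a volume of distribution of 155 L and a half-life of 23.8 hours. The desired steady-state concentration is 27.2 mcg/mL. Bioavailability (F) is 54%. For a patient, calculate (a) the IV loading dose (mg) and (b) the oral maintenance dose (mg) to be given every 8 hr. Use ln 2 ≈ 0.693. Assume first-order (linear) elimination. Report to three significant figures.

LD = Vd × C = 155.0 × 27.2 = 4216 mg
CL = 0.693 × Vd / t½ = 0.693 × 155.0 / 23.8 = 4.513 L/h
D = CL × Css × τ / F = 4.513 × 27.2 × 8 / 0.54 = 1819 mg

(a) 4220 mg; (b) 1820 mg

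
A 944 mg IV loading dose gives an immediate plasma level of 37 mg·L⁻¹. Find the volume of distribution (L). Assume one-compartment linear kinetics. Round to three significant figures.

Immediately after an IV bolus, C₀ = Dose / Vd, so Vd = Dose / C₀.
Vd = 944 / 37 = 25.51 L

25.5 L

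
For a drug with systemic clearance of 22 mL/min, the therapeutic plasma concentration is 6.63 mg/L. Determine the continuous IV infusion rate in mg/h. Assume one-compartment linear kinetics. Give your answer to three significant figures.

8.75 mg/h

CL = 22 mL/min = 22 × 0.06 = 1.320 L/h
R₀ = 1.320 × 6.63 = 8.752 mg/h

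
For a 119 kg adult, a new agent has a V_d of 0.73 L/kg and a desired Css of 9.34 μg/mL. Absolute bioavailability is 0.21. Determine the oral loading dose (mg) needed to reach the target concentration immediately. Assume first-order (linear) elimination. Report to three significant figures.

Vd(total) = 119 kg × 0.73 L/kg = 86.87 L
The loading dose fills Vd to the target concentration.
LD = Vd × C / F = 86.87 × 9.340 / 0.21 = 3864 mg

3860 mg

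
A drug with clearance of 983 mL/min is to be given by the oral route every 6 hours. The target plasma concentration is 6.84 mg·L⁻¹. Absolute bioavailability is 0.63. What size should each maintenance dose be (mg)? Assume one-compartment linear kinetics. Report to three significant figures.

3840 mg

Convert clearance: 983 mL/min × 60 min/h ÷ 1000 mL/L = 58.98 L/h
D = CL × Css × τ / F = 58.98 × 6.84 × 6 / 0.63 = 3842 mg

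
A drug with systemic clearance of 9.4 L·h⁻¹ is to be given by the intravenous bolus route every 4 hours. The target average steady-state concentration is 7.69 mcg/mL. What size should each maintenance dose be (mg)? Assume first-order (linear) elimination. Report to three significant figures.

At steady state, dose per interval replaces the amount cleared in that interval: D/τ = CL·Css.
D = CL × Css × τ = 9.400 × 7.69 × 4 = 289.1 mg

289 mg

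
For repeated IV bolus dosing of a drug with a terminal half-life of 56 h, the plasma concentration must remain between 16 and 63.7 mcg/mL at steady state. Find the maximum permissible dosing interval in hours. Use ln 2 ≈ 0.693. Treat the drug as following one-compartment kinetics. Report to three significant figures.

k = 0.693 / t½ = 0.693 / 56 = 0.01238 h⁻¹
Between IV bolus doses, concentration decays as C = C₀·e^(−kτ), so C_peak/C_trough = e^(kτ).
τ_max = ln(C_peak/C_trough) / k = ln(63.7/16) / 0.01238 = 1.382 / 0.01238 = 111.6 h

112 h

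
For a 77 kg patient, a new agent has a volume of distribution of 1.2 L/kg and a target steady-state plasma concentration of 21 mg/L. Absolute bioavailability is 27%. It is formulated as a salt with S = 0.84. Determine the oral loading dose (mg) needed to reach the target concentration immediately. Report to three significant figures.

8560 mg

Total Vd = 1.2 × 77 = 92.40 L
The loading dose fills Vd to the target concentration.
LD = Vd × C / F / S = 92.40 × 21.00 / 0.27 / 0.84 = 8556 mg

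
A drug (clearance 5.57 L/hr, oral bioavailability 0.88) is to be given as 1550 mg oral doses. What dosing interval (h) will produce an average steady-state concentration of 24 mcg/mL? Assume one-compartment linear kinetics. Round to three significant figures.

10.2 h

F·D/τ = CL·Css → τ = F·D / (CL·Css).
τ = 0.88 × 1550 / (5.57 × 24) = 10.20 h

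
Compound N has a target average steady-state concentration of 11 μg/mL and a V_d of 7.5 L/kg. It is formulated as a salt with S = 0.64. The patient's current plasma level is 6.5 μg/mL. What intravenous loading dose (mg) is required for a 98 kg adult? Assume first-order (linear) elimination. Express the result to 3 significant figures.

Vd(total) = 98 kg × 7.5 L/kg = 735.0 L
Concentration deficit ΔC = 11 − 6.5 = 4.500 mg/L
LD = Vd × ΔC / S = 735.0 × 4.500 / 0.64 = 5168 mg

5170 mg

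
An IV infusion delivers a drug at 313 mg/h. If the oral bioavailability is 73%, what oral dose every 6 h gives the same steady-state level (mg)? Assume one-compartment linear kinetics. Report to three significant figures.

To maintain the same Css, the systemic dosing rate must be unchanged: F·D/τ = infusion rate.
D = rate × τ / F = 313 × 6 / 0.73 = 2573 mg

2570 mg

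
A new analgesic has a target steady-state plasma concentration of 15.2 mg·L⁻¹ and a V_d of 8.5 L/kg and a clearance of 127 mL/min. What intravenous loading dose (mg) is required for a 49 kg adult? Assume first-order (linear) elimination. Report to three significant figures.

6330 mg

Vd = 8.5 L/kg × 49 kg = 416.5 L
LD = Vd × C = 416.5 × 15.20 = 6331 mg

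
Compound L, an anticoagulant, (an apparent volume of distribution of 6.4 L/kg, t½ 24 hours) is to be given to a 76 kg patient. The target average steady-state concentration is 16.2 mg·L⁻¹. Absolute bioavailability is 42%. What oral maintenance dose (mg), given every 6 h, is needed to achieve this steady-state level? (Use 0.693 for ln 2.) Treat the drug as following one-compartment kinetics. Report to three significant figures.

3250 mg

Vd(total) = 76 kg × 6.4 L/kg = 486.4 L
k = 0.693/24 = 0.02888 h⁻¹, so CL = k·Vd = 0.02888 × 486.4 = 14.05 L/h
D = CL × Css × τ / F = 14.05 × 16.2 × 6 / 0.42 = 3252 mg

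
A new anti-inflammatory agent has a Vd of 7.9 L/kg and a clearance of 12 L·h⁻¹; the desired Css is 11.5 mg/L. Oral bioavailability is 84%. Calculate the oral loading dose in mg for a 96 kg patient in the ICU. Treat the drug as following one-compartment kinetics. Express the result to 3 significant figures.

10400 mg

Vd = 7.9 L/kg × 96 kg = 758.4 L
LD = Vd × C / F = 758.4 × 11.50 / 0.84 = 10380 mg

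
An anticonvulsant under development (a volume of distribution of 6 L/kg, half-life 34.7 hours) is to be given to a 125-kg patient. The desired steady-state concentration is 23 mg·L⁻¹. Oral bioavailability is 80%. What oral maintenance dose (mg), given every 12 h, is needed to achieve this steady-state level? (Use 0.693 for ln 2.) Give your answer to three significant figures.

Total Vd = 6 × 125 = 750.0 L
CL = 0.693 × Vd / t½ = 0.693 × 750.0 / 34.7 = 14.98 L/h
D = CL × Css × τ / F = 14.98 × 23 × 12 / 0.8 = 5168 mg

5170 mg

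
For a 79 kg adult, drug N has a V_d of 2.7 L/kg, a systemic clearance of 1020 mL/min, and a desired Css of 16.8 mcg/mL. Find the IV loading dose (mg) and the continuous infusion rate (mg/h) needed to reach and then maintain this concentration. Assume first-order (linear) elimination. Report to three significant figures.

(a) 3580 mg; (b) 1030 mg/h

Total Vd = 2.7 × 79 = 213.3 L
Loading dose = Vd × C = 213.3 × 16.8 = 3583 mg
CL = 1020 mL/min = 1020 × 0.06 = 61.20 L/h
Maintenance infusion rate = CL × Css = 61.20 × 16.8 = 1028 mg/h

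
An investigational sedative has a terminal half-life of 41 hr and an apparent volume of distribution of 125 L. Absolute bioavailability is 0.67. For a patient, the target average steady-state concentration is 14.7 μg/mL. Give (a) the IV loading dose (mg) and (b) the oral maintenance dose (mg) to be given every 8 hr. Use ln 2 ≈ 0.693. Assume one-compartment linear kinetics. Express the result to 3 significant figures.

LD = Vd × C = 125.0 × 14.7 = 1838 mg
CL = 0.693 × Vd / t½ = 0.693 × 125.0 / 41 = 2.113 L/h
D = CL × Css × τ / F = 2.113 × 14.7 × 8 / 0.67 = 370.9 mg

(a) 1840 mg; (b) 371 mg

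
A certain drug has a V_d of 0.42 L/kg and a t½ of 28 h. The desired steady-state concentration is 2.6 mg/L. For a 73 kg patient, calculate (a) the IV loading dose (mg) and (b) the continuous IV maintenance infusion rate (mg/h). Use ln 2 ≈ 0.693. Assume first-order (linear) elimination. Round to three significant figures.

Vd = 0.42 L/kg × 73 kg = 30.66 L
LD = Vd × C = 30.66 × 2.6 = 79.72 mg
CL = 0.693 × Vd / t½ = 0.693 × 30.66 / 28 = 0.7588 L/h
Infusion rate = CL × Css = 0.7588 × 2.6 = 1.973 mg/h

(a) 79.7 mg; (b) 1.97 mg/h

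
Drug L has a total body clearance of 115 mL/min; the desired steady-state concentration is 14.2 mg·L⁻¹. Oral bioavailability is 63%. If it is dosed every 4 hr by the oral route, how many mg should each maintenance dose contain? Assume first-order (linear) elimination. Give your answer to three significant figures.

622 mg

Convert clearance: 115 mL/min × 60 min/h ÷ 1000 mL/L = 6.900 L/h
D = CL × Css × τ / F = 6.900 × 14.2 × 4 / 0.63 = 622.1 mg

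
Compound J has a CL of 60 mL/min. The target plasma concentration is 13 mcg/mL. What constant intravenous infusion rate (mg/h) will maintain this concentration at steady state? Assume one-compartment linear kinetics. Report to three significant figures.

CL = 60 mL/min = 60 × 0.06 = 3.600 L/h
Infusion rate = CL · Css = 3.600 L/h × 13 mg/L = 46.80 mg/h

46.8 mg/h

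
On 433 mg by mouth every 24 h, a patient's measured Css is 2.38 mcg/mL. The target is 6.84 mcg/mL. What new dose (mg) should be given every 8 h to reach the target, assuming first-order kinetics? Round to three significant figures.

415 mg

For first-order elimination, Css ∝ F·D/(CL·τ); F and CL are unchanged, so Css ∝ D/τ.
D₂ = D₁ × (Css,target / Css,current) × (τ₂/τ₁) = 433 × (6.84/2.38) × (8/24) = 414.8 mg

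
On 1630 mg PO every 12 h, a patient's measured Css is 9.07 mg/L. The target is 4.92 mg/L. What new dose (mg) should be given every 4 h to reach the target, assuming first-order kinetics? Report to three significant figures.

With linear kinetics, Css is proportional to dose rate (D/τ) at fixed clearance.
D₂ = D₁ × (Css,target / Css,current) × (τ₂/τ₁) = 1630 × (4.92/9.07) × (4/12) = 294.7 mg

295 mg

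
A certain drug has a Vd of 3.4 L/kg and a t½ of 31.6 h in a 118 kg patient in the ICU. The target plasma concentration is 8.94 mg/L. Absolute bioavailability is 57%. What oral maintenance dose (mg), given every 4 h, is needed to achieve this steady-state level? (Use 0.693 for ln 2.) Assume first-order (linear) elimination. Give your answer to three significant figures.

552 mg

Total Vd = 3.4 × 118 = 401.2 L
CL = ln 2 · Vd / t½ = 0.693 × 401.2 / 31.6 = 8.798 L/h
D = CL × Css × τ / F = 8.798 × 8.94 × 4 / 0.57 = 552.0 mg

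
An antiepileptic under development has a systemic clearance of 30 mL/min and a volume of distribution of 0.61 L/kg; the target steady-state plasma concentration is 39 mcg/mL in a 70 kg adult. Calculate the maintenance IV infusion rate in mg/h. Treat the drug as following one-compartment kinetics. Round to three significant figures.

Convert clearance: 30 mL/min × 60 min/h ÷ 1000 mL/L = 1.800 L/h
Infusion rate = CL · Css = 1.800 L/h × 39 mg/L = 70.20 mg/h

70.2 mg/h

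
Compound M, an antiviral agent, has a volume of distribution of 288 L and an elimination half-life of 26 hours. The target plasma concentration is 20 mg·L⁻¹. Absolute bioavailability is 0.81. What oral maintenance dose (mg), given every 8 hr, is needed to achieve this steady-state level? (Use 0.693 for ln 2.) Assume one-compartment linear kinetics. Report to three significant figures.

CL = 0.693 × Vd / t½ = 0.693 × 288.0 / 26 = 7.676 L/h
D = CL × Css × τ / F = 7.676 × 20 × 8 / 0.81 = 1516 mg

1520 mg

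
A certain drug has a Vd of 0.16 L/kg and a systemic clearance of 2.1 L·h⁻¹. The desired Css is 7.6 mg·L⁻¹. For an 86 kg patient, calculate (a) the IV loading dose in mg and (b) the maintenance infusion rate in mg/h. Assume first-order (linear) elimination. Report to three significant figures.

Total Vd = 0.16 × 86 = 13.76 L
Loading dose = Vd × C = 13.76 × 7.6 = 104.6 mg
Maintenance: replace elimination → rate = CL × Css = 2.100 × 7.6 = 15.96 mg/h

(a) 105 mg; (b) 16.0 mg/h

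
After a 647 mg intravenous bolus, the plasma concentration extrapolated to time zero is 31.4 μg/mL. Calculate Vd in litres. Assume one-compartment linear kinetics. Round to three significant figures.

Immediately after an IV bolus, C₀ = Dose / Vd, so Vd = Dose / C₀.
Vd = 647 / 31.4 = 20.61 L

20.6 L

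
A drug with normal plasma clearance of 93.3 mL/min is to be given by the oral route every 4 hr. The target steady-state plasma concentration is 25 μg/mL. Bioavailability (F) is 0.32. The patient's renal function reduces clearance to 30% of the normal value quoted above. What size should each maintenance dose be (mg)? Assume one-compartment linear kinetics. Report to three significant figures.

525 mg

CL = 93.3 mL/min = 93.3 × 0.06 = 5.598 L/h
Patient clearance = 0.3 × 5.598 = 1.679 L/h
D = CL × Css × τ / F = 1.679 × 25 × 4 / 0.32 = 524.7 mg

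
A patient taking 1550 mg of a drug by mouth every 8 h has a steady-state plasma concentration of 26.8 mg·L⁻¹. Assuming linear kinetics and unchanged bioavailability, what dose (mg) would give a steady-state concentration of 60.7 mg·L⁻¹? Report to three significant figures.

With linear kinetics, Css is proportional to dose rate (D/τ) at fixed clearance.
D₂ = D₁ × (Css,target / Css,current) = 1550 × 60.7/26.8 = 3511 mg

3510 mg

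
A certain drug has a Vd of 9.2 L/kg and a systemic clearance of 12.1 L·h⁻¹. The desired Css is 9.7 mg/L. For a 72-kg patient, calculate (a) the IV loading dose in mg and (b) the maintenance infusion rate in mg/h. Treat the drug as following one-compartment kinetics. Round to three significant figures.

Vd = 9.2 L/kg × 72 kg = 662.4 L
LD = Vd · C_target = 662.4 × 9.7 = 6425 mg
Infusion rate = 12.10 L/h × 9.7 mg/L = 117.4 mg/h

(a) 6430 mg; (b) 117 mg/h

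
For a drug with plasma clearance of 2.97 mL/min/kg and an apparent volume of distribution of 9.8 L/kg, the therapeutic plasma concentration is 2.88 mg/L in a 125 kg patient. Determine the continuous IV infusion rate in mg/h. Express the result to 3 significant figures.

64.2 mg/h

CL = 2.97 mL/min/kg × 125 kg = 371.3 mL/min = 371.3 × 60/1000 = 22.28 L/h
Rate = CL × Css = 22.28 × 2.88 = 64.17 mg/h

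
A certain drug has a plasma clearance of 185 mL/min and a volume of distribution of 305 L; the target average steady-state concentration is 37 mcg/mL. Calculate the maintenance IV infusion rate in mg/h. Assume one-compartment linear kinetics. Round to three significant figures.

411 mg/h

Convert clearance: 185 mL/min × 60 min/h ÷ 1000 mL/L = 11.10 L/h
Rate = CL × Css = 11.10 × 37 = 410.7 mg/h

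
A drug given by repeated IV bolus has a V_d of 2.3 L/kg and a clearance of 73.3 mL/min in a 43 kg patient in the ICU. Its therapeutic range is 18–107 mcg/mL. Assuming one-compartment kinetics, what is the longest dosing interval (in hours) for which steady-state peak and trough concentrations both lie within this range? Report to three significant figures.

40.1 h

Total Vd = 2.3 × 43 = 98.90 L
Convert clearance: 73.3 mL/min × 60 min/h ÷ 1000 mL/L = 4.398 L/h
k = CL / Vd = 4.398 / 98.90 = 0.04447 h⁻¹
Between IV bolus doses, concentration decays as C = C₀·e^(−kτ), so C_peak/C_trough = e^(kτ).
τ_max = ln(C_peak/C_trough) / k = ln(107/18) / 0.04447 = 1.782 / 0.04447 = 40.07 h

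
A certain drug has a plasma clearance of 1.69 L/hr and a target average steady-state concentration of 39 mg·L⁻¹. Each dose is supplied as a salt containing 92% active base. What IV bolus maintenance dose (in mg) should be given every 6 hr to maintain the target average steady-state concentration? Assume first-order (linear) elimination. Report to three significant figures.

430 mg

D = CL × Css × τ / S = 1.690 × 39 × 6 / 0.92 = 429.8 mg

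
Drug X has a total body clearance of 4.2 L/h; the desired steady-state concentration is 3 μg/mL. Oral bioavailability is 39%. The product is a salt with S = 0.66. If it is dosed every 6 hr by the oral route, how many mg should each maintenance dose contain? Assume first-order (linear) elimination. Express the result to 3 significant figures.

D = CL × Css × τ / F / S = 4.200 × 3 × 6 / 0.39 / 0.66 = 293.7 mg

294 mg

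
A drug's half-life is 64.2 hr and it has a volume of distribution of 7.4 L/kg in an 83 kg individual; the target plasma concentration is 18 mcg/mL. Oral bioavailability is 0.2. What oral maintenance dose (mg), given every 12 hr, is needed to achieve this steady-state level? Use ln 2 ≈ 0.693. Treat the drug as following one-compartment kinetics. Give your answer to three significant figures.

7160 mg

Total Vd = 7.4 × 83 = 614.2 L
CL = 0.693 × Vd / t½ = 0.693 × 614.2 / 64.2 = 6.630 L/h
D = CL × Css × τ / F = 6.630 × 18 × 12 / 0.2 = 7160 mg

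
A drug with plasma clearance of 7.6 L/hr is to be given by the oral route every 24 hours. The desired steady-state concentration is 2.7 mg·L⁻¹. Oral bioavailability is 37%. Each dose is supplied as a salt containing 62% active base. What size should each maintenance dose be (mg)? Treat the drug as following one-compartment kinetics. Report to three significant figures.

2150 mg

D = CL × Css × τ / F / S = 7.600 × 2.7 × 24 / 0.37 / 0.62 = 2147 mg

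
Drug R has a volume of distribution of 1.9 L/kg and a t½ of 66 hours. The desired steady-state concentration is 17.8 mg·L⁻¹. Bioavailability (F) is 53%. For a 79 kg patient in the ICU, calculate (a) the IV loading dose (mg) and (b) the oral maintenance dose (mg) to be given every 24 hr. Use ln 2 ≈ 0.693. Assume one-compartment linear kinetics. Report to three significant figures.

Vd(total) = 79 kg × 1.9 L/kg = 150.1 L
LD = Vd × C = 150.1 × 17.8 = 2672 mg
CL = 0.693 × Vd / t½ = 0.693 × 150.1 / 66 = 1.576 L/h
D = CL × Css × τ / F = 1.576 × 17.8 × 24 / 0.53 = 1270 mg

(a) 2670 mg; (b) 1270 mg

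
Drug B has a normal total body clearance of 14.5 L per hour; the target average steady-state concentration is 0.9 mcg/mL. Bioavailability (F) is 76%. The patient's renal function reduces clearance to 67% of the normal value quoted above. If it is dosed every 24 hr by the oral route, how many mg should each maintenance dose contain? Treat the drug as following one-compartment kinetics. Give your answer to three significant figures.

276 mg

Patient clearance = 0.67 × 14.50 = 9.715 L/h
At steady state, dose per interval replaces the amount cleared in that interval: F·D/τ = CL·Css.
D = CL × Css × τ / F = 9.715 × 0.9 × 24 / 0.76 = 276.1 mg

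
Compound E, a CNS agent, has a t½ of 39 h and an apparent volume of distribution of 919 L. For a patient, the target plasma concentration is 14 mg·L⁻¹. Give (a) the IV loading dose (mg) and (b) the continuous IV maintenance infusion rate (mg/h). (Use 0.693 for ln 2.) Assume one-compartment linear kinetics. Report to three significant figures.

(a) 12900 mg; (b) 229 mg/h

LD = Vd × C = 919.0 × 14 = 12870 mg
CL = 0.693 × Vd / t½ = 0.693 × 919.0 / 39 = 16.33 L/h
Infusion rate = CL × Css = 16.33 × 14 = 228.6 mg/h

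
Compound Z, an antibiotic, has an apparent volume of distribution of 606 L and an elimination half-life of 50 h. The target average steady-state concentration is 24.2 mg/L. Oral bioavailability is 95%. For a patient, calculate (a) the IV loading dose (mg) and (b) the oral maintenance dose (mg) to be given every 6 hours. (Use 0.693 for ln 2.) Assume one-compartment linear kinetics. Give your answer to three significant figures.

LD = Vd × C = 606.0 × 24.2 = 14670 mg
CL = 0.693 × Vd / t½ = 0.693 × 606.0 / 50 = 8.399 L/h
D = CL × Css × τ / F = 8.399 × 24.2 × 6 / 0.95 = 1284 mg

(a) 14700 mg; (b) 1280 mg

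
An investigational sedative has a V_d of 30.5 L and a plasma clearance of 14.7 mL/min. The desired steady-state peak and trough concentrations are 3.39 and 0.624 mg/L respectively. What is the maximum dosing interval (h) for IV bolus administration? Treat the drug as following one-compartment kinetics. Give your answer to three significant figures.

58.5 h

Convert clearance: 14.7 mL/min × 60 min/h ÷ 1000 mL/L = 0.8820 L/h
k = CL / Vd = 0.8820 / 30.50 = 0.02892 h⁻¹
Between IV bolus doses, concentration decays as C = C₀·e^(−kτ), so C_peak/C_trough = e^(kτ).
τ_max = ln(C_peak/C_trough) / k = ln(3.39/0.624) / 0.02892 = 1.692 / 0.02892 = 58.51 h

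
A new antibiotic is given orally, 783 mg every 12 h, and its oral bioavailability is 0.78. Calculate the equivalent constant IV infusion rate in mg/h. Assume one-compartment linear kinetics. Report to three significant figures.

Equivalent systemic input: infusion rate = F·D/τ.
Rate = 0.78 × 783 / 12 = 50.90 mg/h

50.9 mg/h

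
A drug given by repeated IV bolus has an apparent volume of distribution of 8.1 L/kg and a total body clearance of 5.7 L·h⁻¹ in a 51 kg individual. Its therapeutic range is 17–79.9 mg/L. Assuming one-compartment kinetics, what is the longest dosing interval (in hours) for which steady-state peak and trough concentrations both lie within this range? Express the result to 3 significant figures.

112 h

Vd = 8.1 L/kg × 51 kg = 413.1 L
k = CL / Vd = 5.700 / 413.1 = 0.01380 h⁻¹
Between IV bolus doses, concentration decays as C = C₀·e^(−kτ), so C_peak/C_trough = e^(kτ).
τ_max = ln(C_peak/C_trough) / k = ln(79.9/17) / 0.01380 = 1.548 / 0.01380 = 112.2 h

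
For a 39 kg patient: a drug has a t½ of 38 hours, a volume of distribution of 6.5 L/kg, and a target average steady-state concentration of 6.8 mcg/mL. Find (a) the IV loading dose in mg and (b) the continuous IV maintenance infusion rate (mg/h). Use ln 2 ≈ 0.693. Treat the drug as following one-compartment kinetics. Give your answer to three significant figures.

(a) 1720 mg; (b) 31.4 mg/h

Total Vd = 6.5 × 39 = 253.5 L
LD = Vd × C = 253.5 × 6.8 = 1724 mg
CL = 0.693 × Vd / t½ = 0.693 × 253.5 / 38 = 4.623 L/h
Infusion rate = CL × Css = 4.623 × 6.8 = 31.44 mg/h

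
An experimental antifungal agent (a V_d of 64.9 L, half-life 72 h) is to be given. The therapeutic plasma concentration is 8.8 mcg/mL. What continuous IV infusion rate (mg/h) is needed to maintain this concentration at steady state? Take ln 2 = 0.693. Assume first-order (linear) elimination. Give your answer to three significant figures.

k = 0.693/72 = 0.009625 h⁻¹, so CL = k·Vd = 0.009625 × 64.90 = 0.6247 L/h
Infusion rate = CL × Css = 0.6247 × 8.8 = 5.497 mg/h

5.50 mg/h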